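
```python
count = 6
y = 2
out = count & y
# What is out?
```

Answer: 2

Derivation:
Trace (tracking out):
count = 6  # -> count = 6
y = 2  # -> y = 2
out = count & y  # -> out = 2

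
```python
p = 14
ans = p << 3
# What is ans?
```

Trace (tracking ans):
p = 14  # -> p = 14
ans = p << 3  # -> ans = 112

Answer: 112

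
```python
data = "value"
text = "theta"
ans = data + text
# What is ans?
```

Trace (tracking ans):
data = 'value'  # -> data = 'value'
text = 'theta'  # -> text = 'theta'
ans = data + text  # -> ans = 'valuetheta'

Answer: 'valuetheta'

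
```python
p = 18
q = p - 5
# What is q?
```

Trace (tracking q):
p = 18  # -> p = 18
q = p - 5  # -> q = 13

Answer: 13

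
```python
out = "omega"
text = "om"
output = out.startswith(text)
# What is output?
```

Trace (tracking output):
out = 'omega'  # -> out = 'omega'
text = 'om'  # -> text = 'om'
output = out.startswith(text)  # -> output = True

Answer: True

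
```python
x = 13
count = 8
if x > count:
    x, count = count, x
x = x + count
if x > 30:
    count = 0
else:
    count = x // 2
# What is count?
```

Trace (tracking count):
x = 13  # -> x = 13
count = 8  # -> count = 8
if x > count:  # condition is True
    x, count = (count, x)  # -> x = 8, count = 13
x = x + count  # -> x = 21
if x > 30:  # condition is False
else:
    count = x // 2  # -> count = 10

Answer: 10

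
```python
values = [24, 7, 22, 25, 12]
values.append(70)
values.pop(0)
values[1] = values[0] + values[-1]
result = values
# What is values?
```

Trace (tracking values):
values = [24, 7, 22, 25, 12]  # -> values = [24, 7, 22, 25, 12]
values.append(70)  # -> values = [24, 7, 22, 25, 12, 70]
values.pop(0)  # -> values = [7, 22, 25, 12, 70]
values[1] = values[0] + values[-1]  # -> values = [7, 77, 25, 12, 70]
result = values  # -> result = [7, 77, 25, 12, 70]

Answer: [7, 77, 25, 12, 70]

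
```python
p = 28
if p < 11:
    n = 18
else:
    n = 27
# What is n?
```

Answer: 27

Derivation:
Trace (tracking n):
p = 28  # -> p = 28
if p < 11:  # condition is False
else:
    n = 27  # -> n = 27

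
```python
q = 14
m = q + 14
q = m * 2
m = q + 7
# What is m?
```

Answer: 63

Derivation:
Trace (tracking m):
q = 14  # -> q = 14
m = q + 14  # -> m = 28
q = m * 2  # -> q = 56
m = q + 7  # -> m = 63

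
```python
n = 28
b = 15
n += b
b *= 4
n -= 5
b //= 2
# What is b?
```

Trace (tracking b):
n = 28  # -> n = 28
b = 15  # -> b = 15
n += b  # -> n = 43
b *= 4  # -> b = 60
n -= 5  # -> n = 38
b //= 2  # -> b = 30

Answer: 30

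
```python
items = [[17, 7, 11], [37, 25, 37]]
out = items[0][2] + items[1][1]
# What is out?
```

Answer: 36

Derivation:
Trace (tracking out):
items = [[17, 7, 11], [37, 25, 37]]  # -> items = [[17, 7, 11], [37, 25, 37]]
out = items[0][2] + items[1][1]  # -> out = 36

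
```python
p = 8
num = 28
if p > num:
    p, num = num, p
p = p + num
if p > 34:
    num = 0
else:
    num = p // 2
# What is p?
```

Answer: 36

Derivation:
Trace (tracking p):
p = 8  # -> p = 8
num = 28  # -> num = 28
if p > num:  # condition is False
p = p + num  # -> p = 36
if p > 34:  # condition is True
    num = 0  # -> num = 0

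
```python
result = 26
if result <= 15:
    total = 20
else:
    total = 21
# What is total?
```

Trace (tracking total):
result = 26  # -> result = 26
if result <= 15:  # condition is False
else:
    total = 21  # -> total = 21

Answer: 21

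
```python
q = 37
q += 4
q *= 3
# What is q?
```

Trace (tracking q):
q = 37  # -> q = 37
q += 4  # -> q = 41
q *= 3  # -> q = 123

Answer: 123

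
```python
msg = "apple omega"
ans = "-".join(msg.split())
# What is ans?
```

Trace (tracking ans):
msg = 'apple omega'  # -> msg = 'apple omega'
ans = '-'.join(msg.split())  # -> ans = 'apple-omega'

Answer: 'apple-omega'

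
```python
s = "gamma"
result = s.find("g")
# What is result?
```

Answer: 0

Derivation:
Trace (tracking result):
s = 'gamma'  # -> s = 'gamma'
result = s.find('g')  # -> result = 0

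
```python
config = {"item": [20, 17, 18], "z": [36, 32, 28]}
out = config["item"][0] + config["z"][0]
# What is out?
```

Trace (tracking out):
config = {'item': [20, 17, 18], 'z': [36, 32, 28]}  # -> config = {'item': [20, 17, 18], 'z': [36, 32, 28]}
out = config['item'][0] + config['z'][0]  # -> out = 56

Answer: 56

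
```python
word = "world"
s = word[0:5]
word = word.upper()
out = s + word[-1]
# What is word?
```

Answer: 'WORLD'

Derivation:
Trace (tracking word):
word = 'world'  # -> word = 'world'
s = word[0:5]  # -> s = 'world'
word = word.upper()  # -> word = 'WORLD'
out = s + word[-1]  # -> out = 'worldD'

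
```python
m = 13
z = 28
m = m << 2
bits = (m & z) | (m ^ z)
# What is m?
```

Answer: 52

Derivation:
Trace (tracking m):
m = 13  # -> m = 13
z = 28  # -> z = 28
m = m << 2  # -> m = 52
bits = m & z | m ^ z  # -> bits = 60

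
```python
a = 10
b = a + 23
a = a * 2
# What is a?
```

Trace (tracking a):
a = 10  # -> a = 10
b = a + 23  # -> b = 33
a = a * 2  # -> a = 20

Answer: 20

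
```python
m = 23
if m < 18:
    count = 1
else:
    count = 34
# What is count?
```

Answer: 34

Derivation:
Trace (tracking count):
m = 23  # -> m = 23
if m < 18:  # condition is False
else:
    count = 34  # -> count = 34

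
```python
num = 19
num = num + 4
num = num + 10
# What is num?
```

Answer: 33

Derivation:
Trace (tracking num):
num = 19  # -> num = 19
num = num + 4  # -> num = 23
num = num + 10  # -> num = 33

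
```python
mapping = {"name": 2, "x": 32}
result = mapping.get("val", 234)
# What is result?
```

Answer: 234

Derivation:
Trace (tracking result):
mapping = {'name': 2, 'x': 32}  # -> mapping = {'name': 2, 'x': 32}
result = mapping.get('val', 234)  # -> result = 234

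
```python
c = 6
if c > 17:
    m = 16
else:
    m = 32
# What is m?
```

Trace (tracking m):
c = 6  # -> c = 6
if c > 17:  # condition is False
else:
    m = 32  # -> m = 32

Answer: 32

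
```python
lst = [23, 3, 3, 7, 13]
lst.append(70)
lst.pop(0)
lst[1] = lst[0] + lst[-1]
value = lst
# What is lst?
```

Trace (tracking lst):
lst = [23, 3, 3, 7, 13]  # -> lst = [23, 3, 3, 7, 13]
lst.append(70)  # -> lst = [23, 3, 3, 7, 13, 70]
lst.pop(0)  # -> lst = [3, 3, 7, 13, 70]
lst[1] = lst[0] + lst[-1]  # -> lst = [3, 73, 7, 13, 70]
value = lst  # -> value = [3, 73, 7, 13, 70]

Answer: [3, 73, 7, 13, 70]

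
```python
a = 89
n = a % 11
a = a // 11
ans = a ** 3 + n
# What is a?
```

Answer: 8

Derivation:
Trace (tracking a):
a = 89  # -> a = 89
n = a % 11  # -> n = 1
a = a // 11  # -> a = 8
ans = a ** 3 + n  # -> ans = 513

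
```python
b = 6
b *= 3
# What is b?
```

Answer: 18

Derivation:
Trace (tracking b):
b = 6  # -> b = 6
b *= 3  # -> b = 18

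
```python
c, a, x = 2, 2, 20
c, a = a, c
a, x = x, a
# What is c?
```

Trace (tracking c):
c, a, x = (2, 2, 20)  # -> c = 2, a = 2, x = 20
c, a = (a, c)  # -> c = 2, a = 2
a, x = (x, a)  # -> a = 20, x = 2

Answer: 2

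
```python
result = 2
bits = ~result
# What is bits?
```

Trace (tracking bits):
result = 2  # -> result = 2
bits = ~result  # -> bits = -3

Answer: -3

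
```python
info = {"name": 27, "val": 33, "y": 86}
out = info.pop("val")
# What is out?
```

Answer: 33

Derivation:
Trace (tracking out):
info = {'name': 27, 'val': 33, 'y': 86}  # -> info = {'name': 27, 'val': 33, 'y': 86}
out = info.pop('val')  # -> out = 33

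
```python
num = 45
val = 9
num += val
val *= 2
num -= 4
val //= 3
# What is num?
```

Trace (tracking num):
num = 45  # -> num = 45
val = 9  # -> val = 9
num += val  # -> num = 54
val *= 2  # -> val = 18
num -= 4  # -> num = 50
val //= 3  # -> val = 6

Answer: 50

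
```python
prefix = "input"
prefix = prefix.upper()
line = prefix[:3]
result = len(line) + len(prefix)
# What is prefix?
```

Answer: 'INPUT'

Derivation:
Trace (tracking prefix):
prefix = 'input'  # -> prefix = 'input'
prefix = prefix.upper()  # -> prefix = 'INPUT'
line = prefix[:3]  # -> line = 'INP'
result = len(line) + len(prefix)  # -> result = 8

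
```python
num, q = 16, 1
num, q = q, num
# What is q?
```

Trace (tracking q):
num, q = (16, 1)  # -> num = 16, q = 1
num, q = (q, num)  # -> num = 1, q = 16

Answer: 16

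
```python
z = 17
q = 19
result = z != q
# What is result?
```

Answer: True

Derivation:
Trace (tracking result):
z = 17  # -> z = 17
q = 19  # -> q = 19
result = z != q  # -> result = True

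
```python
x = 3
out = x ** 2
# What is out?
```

Trace (tracking out):
x = 3  # -> x = 3
out = x ** 2  # -> out = 9

Answer: 9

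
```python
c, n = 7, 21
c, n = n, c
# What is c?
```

Answer: 21

Derivation:
Trace (tracking c):
c, n = (7, 21)  # -> c = 7, n = 21
c, n = (n, c)  # -> c = 21, n = 7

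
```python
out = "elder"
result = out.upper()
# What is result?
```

Answer: 'ELDER'

Derivation:
Trace (tracking result):
out = 'elder'  # -> out = 'elder'
result = out.upper()  # -> result = 'ELDER'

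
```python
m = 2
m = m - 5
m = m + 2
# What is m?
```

Trace (tracking m):
m = 2  # -> m = 2
m = m - 5  # -> m = -3
m = m + 2  # -> m = -1

Answer: -1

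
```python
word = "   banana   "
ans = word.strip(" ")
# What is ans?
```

Trace (tracking ans):
word = '   banana   '  # -> word = '   banana   '
ans = word.strip(' ')  # -> ans = 'banana'

Answer: 'banana'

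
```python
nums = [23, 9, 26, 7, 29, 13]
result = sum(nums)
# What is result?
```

Trace (tracking result):
nums = [23, 9, 26, 7, 29, 13]  # -> nums = [23, 9, 26, 7, 29, 13]
result = sum(nums)  # -> result = 107

Answer: 107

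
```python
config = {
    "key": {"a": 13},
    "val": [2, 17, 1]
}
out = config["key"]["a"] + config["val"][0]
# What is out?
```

Answer: 15

Derivation:
Trace (tracking out):
config = {'key': {'a': 13}, 'val': [2, 17, 1]}  # -> config = {'key': {'a': 13}, 'val': [2, 17, 1]}
out = config['key']['a'] + config['val'][0]  # -> out = 15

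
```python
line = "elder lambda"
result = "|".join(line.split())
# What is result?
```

Answer: 'elder|lambda'

Derivation:
Trace (tracking result):
line = 'elder lambda'  # -> line = 'elder lambda'
result = '|'.join(line.split())  # -> result = 'elder|lambda'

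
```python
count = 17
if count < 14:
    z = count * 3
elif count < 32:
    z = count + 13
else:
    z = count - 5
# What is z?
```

Trace (tracking z):
count = 17  # -> count = 17
if count < 14:  # condition is False
elif count < 32:  # condition is True
    z = count + 13  # -> z = 30

Answer: 30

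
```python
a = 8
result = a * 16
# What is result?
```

Trace (tracking result):
a = 8  # -> a = 8
result = a * 16  # -> result = 128

Answer: 128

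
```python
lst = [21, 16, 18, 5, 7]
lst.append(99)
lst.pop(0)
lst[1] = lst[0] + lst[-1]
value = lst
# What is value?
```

Trace (tracking value):
lst = [21, 16, 18, 5, 7]  # -> lst = [21, 16, 18, 5, 7]
lst.append(99)  # -> lst = [21, 16, 18, 5, 7, 99]
lst.pop(0)  # -> lst = [16, 18, 5, 7, 99]
lst[1] = lst[0] + lst[-1]  # -> lst = [16, 115, 5, 7, 99]
value = lst  # -> value = [16, 115, 5, 7, 99]

Answer: [16, 115, 5, 7, 99]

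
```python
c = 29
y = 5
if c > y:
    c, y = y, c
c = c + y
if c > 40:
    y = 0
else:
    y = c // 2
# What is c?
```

Answer: 34

Derivation:
Trace (tracking c):
c = 29  # -> c = 29
y = 5  # -> y = 5
if c > y:  # condition is True
    c, y = (y, c)  # -> c = 5, y = 29
c = c + y  # -> c = 34
if c > 40:  # condition is False
else:
    y = c // 2  # -> y = 17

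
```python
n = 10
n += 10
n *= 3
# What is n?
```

Trace (tracking n):
n = 10  # -> n = 10
n += 10  # -> n = 20
n *= 3  # -> n = 60

Answer: 60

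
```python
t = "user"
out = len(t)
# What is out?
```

Trace (tracking out):
t = 'user'  # -> t = 'user'
out = len(t)  # -> out = 4

Answer: 4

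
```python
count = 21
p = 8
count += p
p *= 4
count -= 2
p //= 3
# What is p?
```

Trace (tracking p):
count = 21  # -> count = 21
p = 8  # -> p = 8
count += p  # -> count = 29
p *= 4  # -> p = 32
count -= 2  # -> count = 27
p //= 3  # -> p = 10

Answer: 10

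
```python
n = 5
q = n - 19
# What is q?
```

Trace (tracking q):
n = 5  # -> n = 5
q = n - 19  # -> q = -14

Answer: -14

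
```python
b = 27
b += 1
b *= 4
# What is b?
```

Trace (tracking b):
b = 27  # -> b = 27
b += 1  # -> b = 28
b *= 4  # -> b = 112

Answer: 112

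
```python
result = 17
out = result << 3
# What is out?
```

Answer: 136

Derivation:
Trace (tracking out):
result = 17  # -> result = 17
out = result << 3  # -> out = 136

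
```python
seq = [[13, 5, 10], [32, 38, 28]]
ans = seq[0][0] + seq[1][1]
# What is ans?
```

Trace (tracking ans):
seq = [[13, 5, 10], [32, 38, 28]]  # -> seq = [[13, 5, 10], [32, 38, 28]]
ans = seq[0][0] + seq[1][1]  # -> ans = 51

Answer: 51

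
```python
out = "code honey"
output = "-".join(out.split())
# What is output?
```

Trace (tracking output):
out = 'code honey'  # -> out = 'code honey'
output = '-'.join(out.split())  # -> output = 'code-honey'

Answer: 'code-honey'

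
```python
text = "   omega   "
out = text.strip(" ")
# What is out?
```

Trace (tracking out):
text = '   omega   '  # -> text = '   omega   '
out = text.strip(' ')  # -> out = 'omega'

Answer: 'omega'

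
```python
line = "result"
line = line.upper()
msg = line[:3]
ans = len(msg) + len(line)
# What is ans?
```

Trace (tracking ans):
line = 'result'  # -> line = 'result'
line = line.upper()  # -> line = 'RESULT'
msg = line[:3]  # -> msg = 'RES'
ans = len(msg) + len(line)  # -> ans = 9

Answer: 9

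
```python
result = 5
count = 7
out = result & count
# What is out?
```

Answer: 5

Derivation:
Trace (tracking out):
result = 5  # -> result = 5
count = 7  # -> count = 7
out = result & count  # -> out = 5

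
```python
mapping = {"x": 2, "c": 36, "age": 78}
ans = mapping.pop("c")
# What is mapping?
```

Trace (tracking mapping):
mapping = {'x': 2, 'c': 36, 'age': 78}  # -> mapping = {'x': 2, 'c': 36, 'age': 78}
ans = mapping.pop('c')  # -> ans = 36

Answer: {'x': 2, 'age': 78}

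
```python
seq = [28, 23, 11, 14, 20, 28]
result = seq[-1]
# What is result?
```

Trace (tracking result):
seq = [28, 23, 11, 14, 20, 28]  # -> seq = [28, 23, 11, 14, 20, 28]
result = seq[-1]  # -> result = 28

Answer: 28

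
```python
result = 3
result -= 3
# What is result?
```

Trace (tracking result):
result = 3  # -> result = 3
result -= 3  # -> result = 0

Answer: 0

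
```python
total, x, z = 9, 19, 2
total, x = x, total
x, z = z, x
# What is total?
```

Trace (tracking total):
total, x, z = (9, 19, 2)  # -> total = 9, x = 19, z = 2
total, x = (x, total)  # -> total = 19, x = 9
x, z = (z, x)  # -> x = 2, z = 9

Answer: 19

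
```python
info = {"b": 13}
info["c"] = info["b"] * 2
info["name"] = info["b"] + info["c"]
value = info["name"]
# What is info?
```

Answer: {'b': 13, 'c': 26, 'name': 39}

Derivation:
Trace (tracking info):
info = {'b': 13}  # -> info = {'b': 13}
info['c'] = info['b'] * 2  # -> info = {'b': 13, 'c': 26}
info['name'] = info['b'] + info['c']  # -> info = {'b': 13, 'c': 26, 'name': 39}
value = info['name']  # -> value = 39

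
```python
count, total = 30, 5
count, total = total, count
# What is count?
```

Trace (tracking count):
count, total = (30, 5)  # -> count = 30, total = 5
count, total = (total, count)  # -> count = 5, total = 30

Answer: 5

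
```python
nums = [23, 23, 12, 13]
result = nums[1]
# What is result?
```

Trace (tracking result):
nums = [23, 23, 12, 13]  # -> nums = [23, 23, 12, 13]
result = nums[1]  # -> result = 23

Answer: 23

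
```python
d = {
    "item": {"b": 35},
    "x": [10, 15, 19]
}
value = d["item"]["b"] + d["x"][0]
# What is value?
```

Answer: 45

Derivation:
Trace (tracking value):
d = {'item': {'b': 35}, 'x': [10, 15, 19]}  # -> d = {'item': {'b': 35}, 'x': [10, 15, 19]}
value = d['item']['b'] + d['x'][0]  # -> value = 45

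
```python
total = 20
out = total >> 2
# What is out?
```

Trace (tracking out):
total = 20  # -> total = 20
out = total >> 2  # -> out = 5

Answer: 5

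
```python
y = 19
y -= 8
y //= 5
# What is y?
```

Trace (tracking y):
y = 19  # -> y = 19
y -= 8  # -> y = 11
y //= 5  # -> y = 2

Answer: 2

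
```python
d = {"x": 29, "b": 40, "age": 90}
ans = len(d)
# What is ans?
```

Answer: 3

Derivation:
Trace (tracking ans):
d = {'x': 29, 'b': 40, 'age': 90}  # -> d = {'x': 29, 'b': 40, 'age': 90}
ans = len(d)  # -> ans = 3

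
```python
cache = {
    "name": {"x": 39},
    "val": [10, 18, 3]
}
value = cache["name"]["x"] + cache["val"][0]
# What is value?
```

Trace (tracking value):
cache = {'name': {'x': 39}, 'val': [10, 18, 3]}  # -> cache = {'name': {'x': 39}, 'val': [10, 18, 3]}
value = cache['name']['x'] + cache['val'][0]  # -> value = 49

Answer: 49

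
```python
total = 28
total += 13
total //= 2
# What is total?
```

Trace (tracking total):
total = 28  # -> total = 28
total += 13  # -> total = 41
total //= 2  # -> total = 20

Answer: 20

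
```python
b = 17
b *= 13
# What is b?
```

Trace (tracking b):
b = 17  # -> b = 17
b *= 13  # -> b = 221

Answer: 221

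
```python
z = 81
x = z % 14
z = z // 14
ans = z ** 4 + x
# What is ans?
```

Trace (tracking ans):
z = 81  # -> z = 81
x = z % 14  # -> x = 11
z = z // 14  # -> z = 5
ans = z ** 4 + x  # -> ans = 636

Answer: 636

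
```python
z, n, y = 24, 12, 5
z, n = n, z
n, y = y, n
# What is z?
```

Trace (tracking z):
z, n, y = (24, 12, 5)  # -> z = 24, n = 12, y = 5
z, n = (n, z)  # -> z = 12, n = 24
n, y = (y, n)  # -> n = 5, y = 24

Answer: 12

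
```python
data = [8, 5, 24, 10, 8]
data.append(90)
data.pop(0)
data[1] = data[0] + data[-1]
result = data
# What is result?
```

Answer: [5, 95, 10, 8, 90]

Derivation:
Trace (tracking result):
data = [8, 5, 24, 10, 8]  # -> data = [8, 5, 24, 10, 8]
data.append(90)  # -> data = [8, 5, 24, 10, 8, 90]
data.pop(0)  # -> data = [5, 24, 10, 8, 90]
data[1] = data[0] + data[-1]  # -> data = [5, 95, 10, 8, 90]
result = data  # -> result = [5, 95, 10, 8, 90]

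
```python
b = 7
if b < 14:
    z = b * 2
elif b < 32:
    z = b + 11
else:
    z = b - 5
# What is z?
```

Trace (tracking z):
b = 7  # -> b = 7
if b < 14:  # condition is True
    z = b * 2  # -> z = 14

Answer: 14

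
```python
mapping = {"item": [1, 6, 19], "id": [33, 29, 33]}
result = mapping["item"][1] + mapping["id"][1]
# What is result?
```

Answer: 35

Derivation:
Trace (tracking result):
mapping = {'item': [1, 6, 19], 'id': [33, 29, 33]}  # -> mapping = {'item': [1, 6, 19], 'id': [33, 29, 33]}
result = mapping['item'][1] + mapping['id'][1]  # -> result = 35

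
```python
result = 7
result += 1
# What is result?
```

Answer: 8

Derivation:
Trace (tracking result):
result = 7  # -> result = 7
result += 1  # -> result = 8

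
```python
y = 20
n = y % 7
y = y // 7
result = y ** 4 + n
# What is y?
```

Trace (tracking y):
y = 20  # -> y = 20
n = y % 7  # -> n = 6
y = y // 7  # -> y = 2
result = y ** 4 + n  # -> result = 22

Answer: 2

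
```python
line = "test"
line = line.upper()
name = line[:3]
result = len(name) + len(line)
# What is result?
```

Answer: 7

Derivation:
Trace (tracking result):
line = 'test'  # -> line = 'test'
line = line.upper()  # -> line = 'TEST'
name = line[:3]  # -> name = 'TES'
result = len(name) + len(line)  # -> result = 7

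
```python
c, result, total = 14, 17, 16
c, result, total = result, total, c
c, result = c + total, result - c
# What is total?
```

Answer: 14

Derivation:
Trace (tracking total):
c, result, total = (14, 17, 16)  # -> c = 14, result = 17, total = 16
c, result, total = (result, total, c)  # -> c = 17, result = 16, total = 14
c, result = (c + total, result - c)  # -> c = 31, result = -1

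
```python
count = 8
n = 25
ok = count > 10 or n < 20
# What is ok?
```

Answer: False

Derivation:
Trace (tracking ok):
count = 8  # -> count = 8
n = 25  # -> n = 25
ok = count > 10 or n < 20  # -> ok = False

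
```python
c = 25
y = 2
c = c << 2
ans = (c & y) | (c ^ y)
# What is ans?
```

Answer: 102

Derivation:
Trace (tracking ans):
c = 25  # -> c = 25
y = 2  # -> y = 2
c = c << 2  # -> c = 100
ans = c & y | c ^ y  # -> ans = 102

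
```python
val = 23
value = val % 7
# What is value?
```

Trace (tracking value):
val = 23  # -> val = 23
value = val % 7  # -> value = 2

Answer: 2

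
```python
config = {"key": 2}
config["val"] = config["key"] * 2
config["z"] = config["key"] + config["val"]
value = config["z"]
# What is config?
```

Answer: {'key': 2, 'val': 4, 'z': 6}

Derivation:
Trace (tracking config):
config = {'key': 2}  # -> config = {'key': 2}
config['val'] = config['key'] * 2  # -> config = {'key': 2, 'val': 4}
config['z'] = config['key'] + config['val']  # -> config = {'key': 2, 'val': 4, 'z': 6}
value = config['z']  # -> value = 6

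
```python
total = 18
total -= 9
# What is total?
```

Trace (tracking total):
total = 18  # -> total = 18
total -= 9  # -> total = 9

Answer: 9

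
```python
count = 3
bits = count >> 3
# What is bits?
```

Trace (tracking bits):
count = 3  # -> count = 3
bits = count >> 3  # -> bits = 0

Answer: 0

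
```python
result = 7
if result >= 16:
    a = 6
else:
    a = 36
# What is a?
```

Trace (tracking a):
result = 7  # -> result = 7
if result >= 16:  # condition is False
else:
    a = 36  # -> a = 36

Answer: 36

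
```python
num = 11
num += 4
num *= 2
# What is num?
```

Answer: 30

Derivation:
Trace (tracking num):
num = 11  # -> num = 11
num += 4  # -> num = 15
num *= 2  # -> num = 30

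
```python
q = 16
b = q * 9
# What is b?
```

Trace (tracking b):
q = 16  # -> q = 16
b = q * 9  # -> b = 144

Answer: 144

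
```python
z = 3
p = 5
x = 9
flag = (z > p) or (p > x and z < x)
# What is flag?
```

Answer: False

Derivation:
Trace (tracking flag):
z = 3  # -> z = 3
p = 5  # -> p = 5
x = 9  # -> x = 9
flag = z > p or (p > x and z < x)  # -> flag = False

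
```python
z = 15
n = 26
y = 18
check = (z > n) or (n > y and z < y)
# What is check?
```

Trace (tracking check):
z = 15  # -> z = 15
n = 26  # -> n = 26
y = 18  # -> y = 18
check = z > n or (n > y and z < y)  # -> check = True

Answer: True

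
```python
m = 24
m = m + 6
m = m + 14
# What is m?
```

Trace (tracking m):
m = 24  # -> m = 24
m = m + 6  # -> m = 30
m = m + 14  # -> m = 44

Answer: 44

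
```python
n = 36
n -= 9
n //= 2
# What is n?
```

Trace (tracking n):
n = 36  # -> n = 36
n -= 9  # -> n = 27
n //= 2  # -> n = 13

Answer: 13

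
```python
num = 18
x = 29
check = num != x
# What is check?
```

Trace (tracking check):
num = 18  # -> num = 18
x = 29  # -> x = 29
check = num != x  # -> check = True

Answer: True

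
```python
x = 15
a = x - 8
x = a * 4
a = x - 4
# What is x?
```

Answer: 28

Derivation:
Trace (tracking x):
x = 15  # -> x = 15
a = x - 8  # -> a = 7
x = a * 4  # -> x = 28
a = x - 4  # -> a = 24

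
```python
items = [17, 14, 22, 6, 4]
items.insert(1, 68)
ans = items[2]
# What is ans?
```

Trace (tracking ans):
items = [17, 14, 22, 6, 4]  # -> items = [17, 14, 22, 6, 4]
items.insert(1, 68)  # -> items = [17, 68, 14, 22, 6, 4]
ans = items[2]  # -> ans = 14

Answer: 14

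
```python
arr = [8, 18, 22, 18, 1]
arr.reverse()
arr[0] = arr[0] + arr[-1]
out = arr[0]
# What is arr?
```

Trace (tracking arr):
arr = [8, 18, 22, 18, 1]  # -> arr = [8, 18, 22, 18, 1]
arr.reverse()  # -> arr = [1, 18, 22, 18, 8]
arr[0] = arr[0] + arr[-1]  # -> arr = [9, 18, 22, 18, 8]
out = arr[0]  # -> out = 9

Answer: [9, 18, 22, 18, 8]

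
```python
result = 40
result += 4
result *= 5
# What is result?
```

Trace (tracking result):
result = 40  # -> result = 40
result += 4  # -> result = 44
result *= 5  # -> result = 220

Answer: 220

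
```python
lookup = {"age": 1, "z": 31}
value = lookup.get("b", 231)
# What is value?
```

Answer: 231

Derivation:
Trace (tracking value):
lookup = {'age': 1, 'z': 31}  # -> lookup = {'age': 1, 'z': 31}
value = lookup.get('b', 231)  # -> value = 231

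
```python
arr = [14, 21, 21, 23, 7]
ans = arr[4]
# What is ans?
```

Answer: 7

Derivation:
Trace (tracking ans):
arr = [14, 21, 21, 23, 7]  # -> arr = [14, 21, 21, 23, 7]
ans = arr[4]  # -> ans = 7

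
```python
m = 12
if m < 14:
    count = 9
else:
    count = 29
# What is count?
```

Trace (tracking count):
m = 12  # -> m = 12
if m < 14:  # condition is True
    count = 9  # -> count = 9

Answer: 9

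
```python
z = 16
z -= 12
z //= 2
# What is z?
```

Answer: 2

Derivation:
Trace (tracking z):
z = 16  # -> z = 16
z -= 12  # -> z = 4
z //= 2  # -> z = 2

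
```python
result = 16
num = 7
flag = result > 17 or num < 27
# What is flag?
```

Answer: True

Derivation:
Trace (tracking flag):
result = 16  # -> result = 16
num = 7  # -> num = 7
flag = result > 17 or num < 27  # -> flag = True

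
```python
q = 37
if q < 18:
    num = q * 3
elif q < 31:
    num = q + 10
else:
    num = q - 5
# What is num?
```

Answer: 32

Derivation:
Trace (tracking num):
q = 37  # -> q = 37
if q < 18:  # condition is False
elif q < 31:  # condition is False
else:
    num = q - 5  # -> num = 32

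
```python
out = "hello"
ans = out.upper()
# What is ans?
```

Trace (tracking ans):
out = 'hello'  # -> out = 'hello'
ans = out.upper()  # -> ans = 'HELLO'

Answer: 'HELLO'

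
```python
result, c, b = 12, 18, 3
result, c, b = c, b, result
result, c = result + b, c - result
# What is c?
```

Answer: -15

Derivation:
Trace (tracking c):
result, c, b = (12, 18, 3)  # -> result = 12, c = 18, b = 3
result, c, b = (c, b, result)  # -> result = 18, c = 3, b = 12
result, c = (result + b, c - result)  # -> result = 30, c = -15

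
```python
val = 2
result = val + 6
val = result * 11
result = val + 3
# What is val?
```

Trace (tracking val):
val = 2  # -> val = 2
result = val + 6  # -> result = 8
val = result * 11  # -> val = 88
result = val + 3  # -> result = 91

Answer: 88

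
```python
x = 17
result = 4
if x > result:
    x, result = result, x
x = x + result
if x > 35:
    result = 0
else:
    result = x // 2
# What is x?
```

Trace (tracking x):
x = 17  # -> x = 17
result = 4  # -> result = 4
if x > result:  # condition is True
    x, result = (result, x)  # -> x = 4, result = 17
x = x + result  # -> x = 21
if x > 35:  # condition is False
else:
    result = x // 2  # -> result = 10

Answer: 21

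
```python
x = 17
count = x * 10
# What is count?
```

Answer: 170

Derivation:
Trace (tracking count):
x = 17  # -> x = 17
count = x * 10  # -> count = 170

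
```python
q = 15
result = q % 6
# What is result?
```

Answer: 3

Derivation:
Trace (tracking result):
q = 15  # -> q = 15
result = q % 6  # -> result = 3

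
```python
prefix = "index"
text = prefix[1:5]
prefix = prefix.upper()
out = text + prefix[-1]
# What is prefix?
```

Trace (tracking prefix):
prefix = 'index'  # -> prefix = 'index'
text = prefix[1:5]  # -> text = 'ndex'
prefix = prefix.upper()  # -> prefix = 'INDEX'
out = text + prefix[-1]  # -> out = 'ndexX'

Answer: 'INDEX'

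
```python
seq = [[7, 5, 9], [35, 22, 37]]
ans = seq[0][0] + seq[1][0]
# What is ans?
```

Trace (tracking ans):
seq = [[7, 5, 9], [35, 22, 37]]  # -> seq = [[7, 5, 9], [35, 22, 37]]
ans = seq[0][0] + seq[1][0]  # -> ans = 42

Answer: 42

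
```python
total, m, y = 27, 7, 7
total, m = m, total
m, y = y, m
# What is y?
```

Answer: 27

Derivation:
Trace (tracking y):
total, m, y = (27, 7, 7)  # -> total = 27, m = 7, y = 7
total, m = (m, total)  # -> total = 7, m = 27
m, y = (y, m)  # -> m = 7, y = 27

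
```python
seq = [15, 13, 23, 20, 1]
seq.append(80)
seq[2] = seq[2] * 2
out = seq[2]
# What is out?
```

Trace (tracking out):
seq = [15, 13, 23, 20, 1]  # -> seq = [15, 13, 23, 20, 1]
seq.append(80)  # -> seq = [15, 13, 23, 20, 1, 80]
seq[2] = seq[2] * 2  # -> seq = [15, 13, 46, 20, 1, 80]
out = seq[2]  # -> out = 46

Answer: 46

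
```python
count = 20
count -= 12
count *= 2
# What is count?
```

Answer: 16

Derivation:
Trace (tracking count):
count = 20  # -> count = 20
count -= 12  # -> count = 8
count *= 2  # -> count = 16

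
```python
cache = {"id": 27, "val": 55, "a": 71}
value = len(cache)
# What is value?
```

Answer: 3

Derivation:
Trace (tracking value):
cache = {'id': 27, 'val': 55, 'a': 71}  # -> cache = {'id': 27, 'val': 55, 'a': 71}
value = len(cache)  # -> value = 3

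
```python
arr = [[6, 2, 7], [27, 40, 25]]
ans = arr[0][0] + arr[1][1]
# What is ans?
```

Answer: 46

Derivation:
Trace (tracking ans):
arr = [[6, 2, 7], [27, 40, 25]]  # -> arr = [[6, 2, 7], [27, 40, 25]]
ans = arr[0][0] + arr[1][1]  # -> ans = 46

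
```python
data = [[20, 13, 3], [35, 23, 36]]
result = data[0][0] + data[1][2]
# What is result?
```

Trace (tracking result):
data = [[20, 13, 3], [35, 23, 36]]  # -> data = [[20, 13, 3], [35, 23, 36]]
result = data[0][0] + data[1][2]  # -> result = 56

Answer: 56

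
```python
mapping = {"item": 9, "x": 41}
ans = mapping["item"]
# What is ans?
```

Trace (tracking ans):
mapping = {'item': 9, 'x': 41}  # -> mapping = {'item': 9, 'x': 41}
ans = mapping['item']  # -> ans = 9

Answer: 9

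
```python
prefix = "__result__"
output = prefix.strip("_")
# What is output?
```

Answer: 'result'

Derivation:
Trace (tracking output):
prefix = '__result__'  # -> prefix = '__result__'
output = prefix.strip('_')  # -> output = 'result'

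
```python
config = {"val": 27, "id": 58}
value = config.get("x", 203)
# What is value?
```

Answer: 203

Derivation:
Trace (tracking value):
config = {'val': 27, 'id': 58}  # -> config = {'val': 27, 'id': 58}
value = config.get('x', 203)  # -> value = 203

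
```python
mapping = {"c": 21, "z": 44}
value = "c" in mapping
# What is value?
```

Answer: True

Derivation:
Trace (tracking value):
mapping = {'c': 21, 'z': 44}  # -> mapping = {'c': 21, 'z': 44}
value = 'c' in mapping  # -> value = True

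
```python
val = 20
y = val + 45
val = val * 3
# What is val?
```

Trace (tracking val):
val = 20  # -> val = 20
y = val + 45  # -> y = 65
val = val * 3  # -> val = 60

Answer: 60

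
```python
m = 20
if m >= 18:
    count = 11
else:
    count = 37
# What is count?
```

Trace (tracking count):
m = 20  # -> m = 20
if m >= 18:  # condition is True
    count = 11  # -> count = 11

Answer: 11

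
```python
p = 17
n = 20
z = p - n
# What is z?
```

Answer: -3

Derivation:
Trace (tracking z):
p = 17  # -> p = 17
n = 20  # -> n = 20
z = p - n  # -> z = -3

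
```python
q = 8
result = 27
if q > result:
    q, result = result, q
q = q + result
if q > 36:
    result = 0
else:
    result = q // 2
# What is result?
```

Answer: 17

Derivation:
Trace (tracking result):
q = 8  # -> q = 8
result = 27  # -> result = 27
if q > result:  # condition is False
q = q + result  # -> q = 35
if q > 36:  # condition is False
else:
    result = q // 2  # -> result = 17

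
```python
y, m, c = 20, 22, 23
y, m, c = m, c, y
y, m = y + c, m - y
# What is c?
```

Trace (tracking c):
y, m, c = (20, 22, 23)  # -> y = 20, m = 22, c = 23
y, m, c = (m, c, y)  # -> y = 22, m = 23, c = 20
y, m = (y + c, m - y)  # -> y = 42, m = 1

Answer: 20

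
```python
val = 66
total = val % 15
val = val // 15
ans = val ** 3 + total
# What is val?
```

Trace (tracking val):
val = 66  # -> val = 66
total = val % 15  # -> total = 6
val = val // 15  # -> val = 4
ans = val ** 3 + total  # -> ans = 70

Answer: 4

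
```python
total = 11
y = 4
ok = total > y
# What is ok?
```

Trace (tracking ok):
total = 11  # -> total = 11
y = 4  # -> y = 4
ok = total > y  # -> ok = True

Answer: True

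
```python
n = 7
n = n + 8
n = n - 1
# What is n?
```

Answer: 14

Derivation:
Trace (tracking n):
n = 7  # -> n = 7
n = n + 8  # -> n = 15
n = n - 1  # -> n = 14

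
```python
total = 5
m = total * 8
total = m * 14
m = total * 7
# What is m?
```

Answer: 3920

Derivation:
Trace (tracking m):
total = 5  # -> total = 5
m = total * 8  # -> m = 40
total = m * 14  # -> total = 560
m = total * 7  # -> m = 3920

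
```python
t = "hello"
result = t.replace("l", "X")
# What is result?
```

Trace (tracking result):
t = 'hello'  # -> t = 'hello'
result = t.replace('l', 'X')  # -> result = 'heXXo'

Answer: 'heXXo'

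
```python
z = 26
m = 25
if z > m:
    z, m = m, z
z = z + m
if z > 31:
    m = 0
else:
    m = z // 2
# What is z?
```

Answer: 51

Derivation:
Trace (tracking z):
z = 26  # -> z = 26
m = 25  # -> m = 25
if z > m:  # condition is True
    z, m = (m, z)  # -> z = 25, m = 26
z = z + m  # -> z = 51
if z > 31:  # condition is True
    m = 0  # -> m = 0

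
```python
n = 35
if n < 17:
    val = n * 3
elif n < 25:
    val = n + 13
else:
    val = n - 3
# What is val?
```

Trace (tracking val):
n = 35  # -> n = 35
if n < 17:  # condition is False
elif n < 25:  # condition is False
else:
    val = n - 3  # -> val = 32

Answer: 32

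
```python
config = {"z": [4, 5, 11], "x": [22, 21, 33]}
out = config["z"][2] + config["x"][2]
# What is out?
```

Trace (tracking out):
config = {'z': [4, 5, 11], 'x': [22, 21, 33]}  # -> config = {'z': [4, 5, 11], 'x': [22, 21, 33]}
out = config['z'][2] + config['x'][2]  # -> out = 44

Answer: 44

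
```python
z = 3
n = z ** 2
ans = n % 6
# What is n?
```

Answer: 9

Derivation:
Trace (tracking n):
z = 3  # -> z = 3
n = z ** 2  # -> n = 9
ans = n % 6  # -> ans = 3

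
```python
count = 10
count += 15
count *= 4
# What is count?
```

Answer: 100

Derivation:
Trace (tracking count):
count = 10  # -> count = 10
count += 15  # -> count = 25
count *= 4  # -> count = 100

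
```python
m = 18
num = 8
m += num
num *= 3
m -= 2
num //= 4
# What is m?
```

Trace (tracking m):
m = 18  # -> m = 18
num = 8  # -> num = 8
m += num  # -> m = 26
num *= 3  # -> num = 24
m -= 2  # -> m = 24
num //= 4  # -> num = 6

Answer: 24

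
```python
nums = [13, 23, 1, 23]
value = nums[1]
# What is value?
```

Trace (tracking value):
nums = [13, 23, 1, 23]  # -> nums = [13, 23, 1, 23]
value = nums[1]  # -> value = 23

Answer: 23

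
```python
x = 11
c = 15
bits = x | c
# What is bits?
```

Answer: 15

Derivation:
Trace (tracking bits):
x = 11  # -> x = 11
c = 15  # -> c = 15
bits = x | c  # -> bits = 15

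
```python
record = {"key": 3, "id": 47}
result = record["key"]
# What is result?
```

Trace (tracking result):
record = {'key': 3, 'id': 47}  # -> record = {'key': 3, 'id': 47}
result = record['key']  # -> result = 3

Answer: 3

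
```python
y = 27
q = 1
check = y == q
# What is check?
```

Trace (tracking check):
y = 27  # -> y = 27
q = 1  # -> q = 1
check = y == q  # -> check = False

Answer: False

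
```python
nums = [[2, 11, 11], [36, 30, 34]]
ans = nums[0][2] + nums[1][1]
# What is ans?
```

Answer: 41

Derivation:
Trace (tracking ans):
nums = [[2, 11, 11], [36, 30, 34]]  # -> nums = [[2, 11, 11], [36, 30, 34]]
ans = nums[0][2] + nums[1][1]  # -> ans = 41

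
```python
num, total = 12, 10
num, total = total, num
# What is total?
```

Answer: 12

Derivation:
Trace (tracking total):
num, total = (12, 10)  # -> num = 12, total = 10
num, total = (total, num)  # -> num = 10, total = 12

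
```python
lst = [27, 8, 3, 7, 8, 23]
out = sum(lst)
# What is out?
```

Trace (tracking out):
lst = [27, 8, 3, 7, 8, 23]  # -> lst = [27, 8, 3, 7, 8, 23]
out = sum(lst)  # -> out = 76

Answer: 76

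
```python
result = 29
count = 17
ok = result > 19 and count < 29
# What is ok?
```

Answer: True

Derivation:
Trace (tracking ok):
result = 29  # -> result = 29
count = 17  # -> count = 17
ok = result > 19 and count < 29  # -> ok = True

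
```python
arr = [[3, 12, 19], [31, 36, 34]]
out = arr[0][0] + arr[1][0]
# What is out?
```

Trace (tracking out):
arr = [[3, 12, 19], [31, 36, 34]]  # -> arr = [[3, 12, 19], [31, 36, 34]]
out = arr[0][0] + arr[1][0]  # -> out = 34

Answer: 34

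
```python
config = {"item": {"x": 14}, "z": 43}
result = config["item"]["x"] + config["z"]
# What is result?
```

Answer: 57

Derivation:
Trace (tracking result):
config = {'item': {'x': 14}, 'z': 43}  # -> config = {'item': {'x': 14}, 'z': 43}
result = config['item']['x'] + config['z']  # -> result = 57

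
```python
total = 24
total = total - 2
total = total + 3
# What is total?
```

Trace (tracking total):
total = 24  # -> total = 24
total = total - 2  # -> total = 22
total = total + 3  # -> total = 25

Answer: 25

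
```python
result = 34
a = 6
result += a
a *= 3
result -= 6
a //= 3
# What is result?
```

Answer: 34

Derivation:
Trace (tracking result):
result = 34  # -> result = 34
a = 6  # -> a = 6
result += a  # -> result = 40
a *= 3  # -> a = 18
result -= 6  # -> result = 34
a //= 3  # -> a = 6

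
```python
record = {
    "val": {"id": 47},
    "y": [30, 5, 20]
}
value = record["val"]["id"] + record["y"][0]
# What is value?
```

Answer: 77

Derivation:
Trace (tracking value):
record = {'val': {'id': 47}, 'y': [30, 5, 20]}  # -> record = {'val': {'id': 47}, 'y': [30, 5, 20]}
value = record['val']['id'] + record['y'][0]  # -> value = 77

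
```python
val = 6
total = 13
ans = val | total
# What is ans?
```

Trace (tracking ans):
val = 6  # -> val = 6
total = 13  # -> total = 13
ans = val | total  # -> ans = 15

Answer: 15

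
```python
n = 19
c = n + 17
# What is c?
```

Trace (tracking c):
n = 19  # -> n = 19
c = n + 17  # -> c = 36

Answer: 36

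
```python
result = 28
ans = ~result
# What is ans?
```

Answer: -29

Derivation:
Trace (tracking ans):
result = 28  # -> result = 28
ans = ~result  # -> ans = -29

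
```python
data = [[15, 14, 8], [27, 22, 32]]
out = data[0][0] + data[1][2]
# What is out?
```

Answer: 47

Derivation:
Trace (tracking out):
data = [[15, 14, 8], [27, 22, 32]]  # -> data = [[15, 14, 8], [27, 22, 32]]
out = data[0][0] + data[1][2]  # -> out = 47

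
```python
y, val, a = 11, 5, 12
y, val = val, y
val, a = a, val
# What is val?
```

Trace (tracking val):
y, val, a = (11, 5, 12)  # -> y = 11, val = 5, a = 12
y, val = (val, y)  # -> y = 5, val = 11
val, a = (a, val)  # -> val = 12, a = 11

Answer: 12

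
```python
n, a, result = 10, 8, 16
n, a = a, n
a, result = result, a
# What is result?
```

Trace (tracking result):
n, a, result = (10, 8, 16)  # -> n = 10, a = 8, result = 16
n, a = (a, n)  # -> n = 8, a = 10
a, result = (result, a)  # -> a = 16, result = 10

Answer: 10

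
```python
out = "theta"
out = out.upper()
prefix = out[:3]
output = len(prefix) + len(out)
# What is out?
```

Answer: 'THETA'

Derivation:
Trace (tracking out):
out = 'theta'  # -> out = 'theta'
out = out.upper()  # -> out = 'THETA'
prefix = out[:3]  # -> prefix = 'THE'
output = len(prefix) + len(out)  # -> output = 8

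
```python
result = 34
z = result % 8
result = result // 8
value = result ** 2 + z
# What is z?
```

Answer: 2

Derivation:
Trace (tracking z):
result = 34  # -> result = 34
z = result % 8  # -> z = 2
result = result // 8  # -> result = 4
value = result ** 2 + z  # -> value = 18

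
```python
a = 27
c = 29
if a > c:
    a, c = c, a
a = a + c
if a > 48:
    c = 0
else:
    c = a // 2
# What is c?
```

Answer: 0

Derivation:
Trace (tracking c):
a = 27  # -> a = 27
c = 29  # -> c = 29
if a > c:  # condition is False
a = a + c  # -> a = 56
if a > 48:  # condition is True
    c = 0  # -> c = 0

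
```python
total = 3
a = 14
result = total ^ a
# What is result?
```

Trace (tracking result):
total = 3  # -> total = 3
a = 14  # -> a = 14
result = total ^ a  # -> result = 13

Answer: 13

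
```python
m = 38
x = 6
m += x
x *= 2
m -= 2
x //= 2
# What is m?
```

Answer: 42

Derivation:
Trace (tracking m):
m = 38  # -> m = 38
x = 6  # -> x = 6
m += x  # -> m = 44
x *= 2  # -> x = 12
m -= 2  # -> m = 42
x //= 2  # -> x = 6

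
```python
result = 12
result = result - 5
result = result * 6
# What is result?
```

Answer: 42

Derivation:
Trace (tracking result):
result = 12  # -> result = 12
result = result - 5  # -> result = 7
result = result * 6  # -> result = 42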